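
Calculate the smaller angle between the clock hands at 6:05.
Hour hand position: 6 x 30 + 5 x 0.5 = 182.5 degrees
Minute hand position: 5 x 6 = 30 degrees
Difference: |182.5 - 30| = 152.5 degrees
The angle between the hands is 152.5 degrees

Final answer: 152.5 degrees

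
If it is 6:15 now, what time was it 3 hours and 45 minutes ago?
Starting time: 6:15 = 375 total minutes past 12:00
Subtracting: 3 hours and 45 minutes = 225 minutes
375 - 225 = 150 minutes
= 2 hours and 30 minutes past 12:00 = 2:30

Final answer: 2:30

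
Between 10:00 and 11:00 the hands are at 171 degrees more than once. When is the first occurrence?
At t minutes past 10:00, the hour hand is at 30 x 10 + 0.5t degrees and the minute hand is at 6t degrees.
The smaller angle between them is 171 degrees when |30H - 5.5t| = 171 or |30H - 5.5t| = 189.
With H = 10, solve 30 x 10 - 5.5t = +/- target for each target:
  t = (30 x 10 - 171) / 5.5 = 23.45
  t = (30 x 10 + 171) / 5.5 = 85.64 (outside (0, 60))
  t = (30 x 10 - 189) / 5.5 = 20.18
  t = (30 x 10 + 189) / 5.5 = 88.91 (outside (0, 60))
Valid solutions in (0, 60): {20.18, 23.45} minutes.
The first occurrence is t = 20.18 minutes.
The hands form a 171-degree angle at 20.18 minutes past 10:00.

Final answer: 20.18 minutes past 10:00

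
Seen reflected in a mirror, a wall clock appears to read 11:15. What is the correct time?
Reflection across the vertical (12-6) axis maps a hand at angle A degrees to (360 - A) degrees, which sends a reading of T minutes past 12:00 to (720 - T) minutes past 12:00.
Mirror reads 11:15 = 675 minutes past 12:00.
Actual time: (720 - 675) mod 720 = 45 minutes = 12:45.

Final answer: 12:45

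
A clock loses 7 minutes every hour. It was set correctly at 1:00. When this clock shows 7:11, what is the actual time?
For every 60 true minutes, the faulty clock advances 53 minutes, so 1 faulty-clock minute corresponds to 60/53 true minutes.
From 1:00 to 7:11 on the faulty dial is 371 minutes.
True elapsed: 371 x 60/53 = 420 minutes = 7 hours.
True time: 1:00 + 7 hours = 8:00.

Final answer: 8:00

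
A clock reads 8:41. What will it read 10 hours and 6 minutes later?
Starting time: 8:41
Adding 6 minutes to 41 minutes: 41 + 6 = 47 minutes
Adding 10 hours: 8 + 10 = 18 - 12 = 6
Final time: 6:47

Final answer: 6:47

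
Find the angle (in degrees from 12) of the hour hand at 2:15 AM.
The hour hand moves 30 degrees per hour and 0.5 degrees per minute.
At 2:15: (2) x 30 + 15 x 0.5 = 60 + 7.5 = 67.5 degrees

Final answer: 67.5 degrees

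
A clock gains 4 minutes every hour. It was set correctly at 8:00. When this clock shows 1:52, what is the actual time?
For every 60 true minutes, the faulty clock advances 64 minutes, so 1 faulty-clock minute corresponds to 60/64 true minutes.
From 8:00 to 1:52 on the faulty dial is 352 minutes.
True elapsed: 352 x 60/64 = 330 minutes = 5 hours and 30 minutes.
True time: 8:00 + 5 hours and 30 minutes = 1:30.

Final answer: 1:30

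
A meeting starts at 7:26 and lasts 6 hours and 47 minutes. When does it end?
Starting time: 7:26
Adding 47 minutes to 26 minutes: 26 + 47 = 73 minutes = 1 hour and 13 minutes
Adding 6 hours: 7 + 6 + 1 (carry) = 14 - 12 = 2
Final time: 2:13

Final answer: 2:13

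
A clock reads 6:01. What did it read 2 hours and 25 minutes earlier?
Starting time: 6:01 = 361 total minutes past 12:00
Subtracting: 2 hours and 25 minutes = 145 minutes
361 - 145 = 216 minutes
= 3 hours and 36 minutes past 12:00 = 3:36

Final answer: 3:36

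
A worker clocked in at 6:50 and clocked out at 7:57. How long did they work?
From 6:50 to 7:57:
(7 x 60 + 57) - (6 x 60 + 50) = 477 - 410 = 67 minutes
= 1 hour and 7 minutes

Final answer: 1 hour and 7 minutes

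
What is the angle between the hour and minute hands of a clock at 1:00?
Hour hand position: 1 x 30 + 0 x 0.5 = 30 degrees
Minute hand position: 0 x 6 = 0 degrees
Difference: |30 - 0| = 30 degrees
The angle between the hands is 30 degrees

Final answer: 30 degrees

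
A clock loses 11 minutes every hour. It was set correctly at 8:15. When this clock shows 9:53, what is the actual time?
For every 60 true minutes, the faulty clock advances 49 minutes, so 1 faulty-clock minute corresponds to 60/49 true minutes.
From 8:15 to 9:53 on the faulty dial is 98 minutes.
True elapsed: 98 x 60/49 = 120 minutes = 2 hours.
True time: 8:15 + 2 hours = 10:15.

Final answer: 10:15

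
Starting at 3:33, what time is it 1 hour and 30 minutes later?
Starting time: 3:33
Adding 30 minutes to 33 minutes: 33 + 30 = 63 minutes = 1 hour and 3 minutes
Adding 1 hour: 3 + 1 + 1 (carry) = 5
Final time: 5:03

Final answer: 5:03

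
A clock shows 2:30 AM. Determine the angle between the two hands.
Hour hand position: 2 x 30 + 30 x 0.5 = 75 degrees
Minute hand position: 30 x 6 = 180 degrees
Difference: |75 - 180| = 105 degrees
The angle between the hands is 105 degrees

Final answer: 105 degrees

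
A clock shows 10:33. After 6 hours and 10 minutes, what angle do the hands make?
First find the time 6 hours and 10 minutes after 10:33.
Total minutes: 10 x 60 + 33 + 6 x 60 + 10 = 1003.
1003 mod 720 = 283 minutes = 4:43.
Now compute the angle at 4:43:
Hour hand: 4 x 30 + 43 x 0.5 = 141.5 degrees
Minute hand: 43 x 6 = 258 degrees
Difference: |141.5 - 258| = 116.5 degrees
The angle is 116.5 degrees

Final answer: 116.5 degrees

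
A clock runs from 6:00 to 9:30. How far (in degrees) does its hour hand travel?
The hour hand moves 0.5 degrees per minute.
Time elapsed: 9:30 - 6:00 = 210 minutes
Angular displacement: 210 x 0.5 = 105 degrees

Final answer: 105 degrees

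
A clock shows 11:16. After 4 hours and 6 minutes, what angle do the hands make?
First find the time 4 hours and 6 minutes after 11:16.
Total minutes: 11 x 60 + 16 + 4 x 60 + 6 = 922.
922 mod 720 = 202 minutes = 3:22.
Now compute the angle at 3:22:
Hour hand: 3 x 30 + 22 x 0.5 = 101 degrees
Minute hand: 22 x 6 = 132 degrees
Difference: |101 - 132| = 31 degrees
The angle is 31 degrees

Final answer: 31 degrees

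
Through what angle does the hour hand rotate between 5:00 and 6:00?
The hour hand moves 0.5 degrees per minute.
Time elapsed: 6:00 - 5:00 = 60 minutes
Angular displacement: 60 x 0.5 = 30 degrees

Final answer: 30 degrees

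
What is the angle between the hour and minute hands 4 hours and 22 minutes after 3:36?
First find the time 4 hours and 22 minutes after 3:36.
Total minutes: 3 x 60 + 36 + 4 x 60 + 22 = 478.
478 mod 720 = 478 minutes = 7:58.
Now compute the angle at 7:58:
Hour hand: 7 x 30 + 58 x 0.5 = 239 degrees
Minute hand: 58 x 6 = 348 degrees
Difference: |239 - 348| = 109 degrees
The angle is 109 degrees

Final answer: 109 degrees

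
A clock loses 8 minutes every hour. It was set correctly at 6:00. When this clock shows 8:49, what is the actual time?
For every 60 true minutes, the faulty clock advances 52 minutes, so 1 faulty-clock minute corresponds to 60/52 true minutes.
From 6:00 to 8:49 on the faulty dial is 169 minutes.
True elapsed: 169 x 60/52 = 195 minutes = 3 hours and 15 minutes.
True time: 6:00 + 3 hours and 15 minutes = 9:15.

Final answer: 9:15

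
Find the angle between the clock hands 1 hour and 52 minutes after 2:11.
First find the time 1 hour and 52 minutes after 2:11.
Total minutes: 2 x 60 + 11 + 1 x 60 + 52 = 243.
243 mod 720 = 243 minutes = 4:03.
Now compute the angle at 4:03:
Hour hand: 4 x 30 + 3 x 0.5 = 121.5 degrees
Minute hand: 3 x 6 = 18 degrees
Difference: |121.5 - 18| = 103.5 degrees
The angle is 103.5 degrees

Final answer: 103.5 degrees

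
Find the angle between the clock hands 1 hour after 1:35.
First find the time 1 hour after 1:35.
Total minutes: 1 x 60 + 35 + 1 x 60 + 0 = 155.
155 mod 720 = 155 minutes = 2:35.
Now compute the angle at 2:35:
Hour hand: 2 x 30 + 35 x 0.5 = 77.5 degrees
Minute hand: 35 x 6 = 210 degrees
Difference: |77.5 - 210| = 132.5 degrees
The angle is 132.5 degrees

Final answer: 132.5 degrees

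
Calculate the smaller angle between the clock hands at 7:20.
Hour hand position: 7 x 30 + 20 x 0.5 = 220 degrees
Minute hand position: 20 x 6 = 120 degrees
Difference: |220 - 120| = 100 degrees
The angle between the hands is 100 degrees

Final answer: 100 degrees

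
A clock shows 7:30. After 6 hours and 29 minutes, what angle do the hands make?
First find the time 6 hours and 29 minutes after 7:30.
Total minutes: 7 x 60 + 30 + 6 x 60 + 29 = 839.
839 mod 720 = 119 minutes = 1:59.
Now compute the angle at 1:59:
Hour hand: 1 x 30 + 59 x 0.5 = 59.5 degrees
Minute hand: 59 x 6 = 354 degrees
Difference: |59.5 - 354| = 294.5 degrees
Smaller angle: 360 - 294.5 = 65.5 degrees

Final answer: 65.5 degrees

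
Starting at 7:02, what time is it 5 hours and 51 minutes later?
Starting time: 7:02
Adding 51 minutes to 2 minutes: 2 + 51 = 53 minutes
Adding 5 hours: 7 + 5 = 12
Final time: 12:53

Final answer: 12:53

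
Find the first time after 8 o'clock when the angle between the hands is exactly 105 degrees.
At t minutes past 8:00, the hour hand is at 30 x 8 + 0.5t degrees and the minute hand is at 6t degrees.
The smaller angle between them is 105 degrees when |30H - 5.5t| = 105 or |30H - 5.5t| = 255.
With H = 8, solve 30 x 8 - 5.5t = +/- target for each target:
  t = (30 x 8 - 105) / 5.5 = 24.55
  t = (30 x 8 + 105) / 5.5 = 62.73 (outside (0, 60))
  t = (30 x 8 - 255) / 5.5 = -2.73 (outside (0, 60))
  t = (30 x 8 + 255) / 5.5 = 90 (outside (0, 60))
Valid solutions in (0, 60): {24.55} minutes.
The first occurrence is t = 24.55 minutes.
The hands form a 105-degree angle at 24.55 minutes past 8:00.

Final answer: 24.55 minutes past 8:00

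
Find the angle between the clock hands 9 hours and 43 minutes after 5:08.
First find the time 9 hours and 43 minutes after 5:08.
Total minutes: 5 x 60 + 8 + 9 x 60 + 43 = 891.
891 mod 720 = 171 minutes = 2:51.
Now compute the angle at 2:51:
Hour hand: 2 x 30 + 51 x 0.5 = 85.5 degrees
Minute hand: 51 x 6 = 306 degrees
Difference: |85.5 - 306| = 220.5 degrees
Smaller angle: 360 - 220.5 = 139.5 degrees

Final answer: 139.5 degrees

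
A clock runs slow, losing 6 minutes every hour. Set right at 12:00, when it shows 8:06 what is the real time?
For every 60 true minutes, the faulty clock advances 54 minutes, so 1 faulty-clock minute corresponds to 60/54 true minutes.
From 12:00 to 8:06 on the faulty dial is 486 minutes.
True elapsed: 486 x 60/54 = 540 minutes = 9 hours.
True time: 12:00 + 9 hours = 9:00.

Final answer: 9:00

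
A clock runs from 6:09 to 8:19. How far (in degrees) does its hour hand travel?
The hour hand moves 0.5 degrees per minute.
Time elapsed: 8:19 - 6:09 = 130 minutes
Angular displacement: 130 x 0.5 = 65 degrees

Final answer: 65 degrees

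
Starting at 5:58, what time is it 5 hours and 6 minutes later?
Starting time: 5:58
Adding 6 minutes to 58 minutes: 58 + 6 = 64 minutes = 1 hour and 4 minutes
Adding 5 hours: 5 + 5 + 1 (carry) = 11
Final time: 11:04

Final answer: 11:04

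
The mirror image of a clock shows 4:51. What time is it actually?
Reflection across the vertical (12-6) axis maps a hand at angle A degrees to (360 - A) degrees, which sends a reading of T minutes past 12:00 to (720 - T) minutes past 12:00.
Mirror reads 4:51 = 291 minutes past 12:00.
Actual time: (720 - 291) mod 720 = 429 minutes = 7:09.

Final answer: 7:09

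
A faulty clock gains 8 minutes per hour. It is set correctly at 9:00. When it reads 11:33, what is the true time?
For every 60 true minutes, the faulty clock advances 68 minutes, so 1 faulty-clock minute corresponds to 60/68 true minutes.
From 9:00 to 11:33 on the faulty dial is 153 minutes.
True elapsed: 153 x 60/68 = 135 minutes = 2 hours and 15 minutes.
True time: 9:00 + 2 hours and 15 minutes = 11:15.

Final answer: 11:15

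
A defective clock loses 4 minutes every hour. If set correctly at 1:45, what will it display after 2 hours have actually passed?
For every 60 true minutes, the faulty clock advances 60 - 4 = 56 minutes.
True elapsed: 2 hours = 120 minutes.
Faulty clock advances: 120 x 56/60 = 112 minutes (drift: 8 minutes behind).
Shown time: 1:45 + 112 minutes = 3:37.

Final answer: 3:37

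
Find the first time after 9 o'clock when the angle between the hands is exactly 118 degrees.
At t minutes past 9:00, the hour hand is at 30 x 9 + 0.5t degrees and the minute hand is at 6t degrees.
The smaller angle between them is 118 degrees when |30H - 5.5t| = 118 or |30H - 5.5t| = 242.
With H = 9, solve 30 x 9 - 5.5t = +/- target for each target:
  t = (30 x 9 - 118) / 5.5 = 27.64
  t = (30 x 9 + 118) / 5.5 = 70.55 (outside (0, 60))
  t = (30 x 9 - 242) / 5.5 = 5.09
  t = (30 x 9 + 242) / 5.5 = 93.09 (outside (0, 60))
Valid solutions in (0, 60): {5.09, 27.64} minutes.
The first occurrence is t = 5.09 minutes.
The hands form a 118-degree angle at 5.09 minutes past 9:00.

Final answer: 5.09 minutes past 9:00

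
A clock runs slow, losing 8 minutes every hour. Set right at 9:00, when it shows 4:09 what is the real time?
For every 60 true minutes, the faulty clock advances 52 minutes, so 1 faulty-clock minute corresponds to 60/52 true minutes.
From 9:00 to 4:09 on the faulty dial is 429 minutes.
True elapsed: 429 x 60/52 = 495 minutes = 8 hours and 15 minutes.
True time: 9:00 + 8 hours and 15 minutes = 5:15.

Final answer: 5:15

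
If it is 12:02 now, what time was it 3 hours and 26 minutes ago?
Starting time: 12:02 = 2 total minutes past 12:00
Subtracting: 3 hours and 26 minutes = 206 minutes
2 - 206 = -204 (negative, add 12 hours = 720) = 516 minutes
= 8 hours and 36 minutes past 12:00 = 8:36

Final answer: 8:36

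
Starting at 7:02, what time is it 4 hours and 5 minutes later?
Starting time: 7:02
Adding 5 minutes to 2 minutes: 2 + 5 = 7 minutes
Adding 4 hours: 7 + 4 = 11
Final time: 11:07

Final answer: 11:07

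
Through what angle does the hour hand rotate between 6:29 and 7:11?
The hour hand moves 0.5 degrees per minute.
Time elapsed: 7:11 - 6:29 = 42 minutes
Angular displacement: 42 x 0.5 = 21 degrees

Final answer: 21 degrees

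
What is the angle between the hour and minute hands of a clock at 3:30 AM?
Hour hand position: 3 x 30 + 30 x 0.5 = 105 degrees
Minute hand position: 30 x 6 = 180 degrees
Difference: |105 - 180| = 75 degrees
The angle between the hands is 75 degrees

Final answer: 75 degrees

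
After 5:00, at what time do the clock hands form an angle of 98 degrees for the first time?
At t minutes past 5:00, the hour hand is at 30 x 5 + 0.5t degrees and the minute hand is at 6t degrees.
The smaller angle between them is 98 degrees when |30H - 5.5t| = 98 or |30H - 5.5t| = 262.
With H = 5, solve 30 x 5 - 5.5t = +/- target for each target:
  t = (30 x 5 - 98) / 5.5 = 9.45
  t = (30 x 5 + 98) / 5.5 = 45.09
  t = (30 x 5 - 262) / 5.5 = -20.36 (outside (0, 60))
  t = (30 x 5 + 262) / 5.5 = 74.91 (outside (0, 60))
Valid solutions in (0, 60): {9.45, 45.09} minutes.
The first occurrence is t = 9.45 minutes.
The hands form a 98-degree angle at 9.45 minutes past 5:00.

Final answer: 9.45 minutes past 5:00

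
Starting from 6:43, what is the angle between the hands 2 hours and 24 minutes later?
First find the time 2 hours and 24 minutes after 6:43.
Total minutes: 6 x 60 + 43 + 2 x 60 + 24 = 547.
547 mod 720 = 547 minutes = 9:07.
Now compute the angle at 9:07:
Hour hand: 9 x 30 + 7 x 0.5 = 273.5 degrees
Minute hand: 7 x 6 = 42 degrees
Difference: |273.5 - 42| = 231.5 degrees
Smaller angle: 360 - 231.5 = 128.5 degrees

Final answer: 128.5 degrees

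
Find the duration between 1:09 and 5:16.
From 1:09 to 5:16:
(5 x 60 + 16) - (1 x 60 + 9) = 316 - 69 = 247 minutes
= 4 hours and 7 minutes

Final answer: 4 hours and 7 minutes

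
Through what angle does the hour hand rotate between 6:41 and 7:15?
The hour hand moves 0.5 degrees per minute.
Time elapsed: 7:15 - 6:41 = 34 minutes
Angular displacement: 34 x 0.5 = 17 degrees

Final answer: 17 degrees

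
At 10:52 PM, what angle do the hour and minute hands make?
Hour hand position: 10 x 30 + 52 x 0.5 = 326 degrees
Minute hand position: 52 x 6 = 312 degrees
Difference: |326 - 312| = 14 degrees
The angle between the hands is 14 degrees

Final answer: 14 degrees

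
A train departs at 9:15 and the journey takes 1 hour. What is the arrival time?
Starting time: 9:15
Adding 0 minutes to 15 minutes: 15 + 0 = 15 minutes
Adding 1 hour: 9 + 1 = 10
Final time: 10:15

Final answer: 10:15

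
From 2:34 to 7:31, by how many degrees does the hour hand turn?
The hour hand moves 0.5 degrees per minute.
Time elapsed: 7:31 - 2:34 = 297 minutes
Angular displacement: 297 x 0.5 = 148.5 degrees

Final answer: 148.5 degrees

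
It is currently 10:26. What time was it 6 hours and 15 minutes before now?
Starting time: 10:26 = 626 total minutes past 12:00
Subtracting: 6 hours and 15 minutes = 375 minutes
626 - 375 = 251 minutes
= 4 hours and 11 minutes past 12:00 = 4:11

Final answer: 4:11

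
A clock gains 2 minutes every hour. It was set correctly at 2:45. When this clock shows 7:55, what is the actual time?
For every 60 true minutes, the faulty clock advances 62 minutes, so 1 faulty-clock minute corresponds to 60/62 true minutes.
From 2:45 to 7:55 on the faulty dial is 310 minutes.
True elapsed: 310 x 60/62 = 300 minutes = 5 hours.
True time: 2:45 + 5 hours = 7:45.

Final answer: 7:45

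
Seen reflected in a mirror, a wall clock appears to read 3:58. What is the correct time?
Reflection across the vertical (12-6) axis maps a hand at angle A degrees to (360 - A) degrees, which sends a reading of T minutes past 12:00 to (720 - T) minutes past 12:00.
Mirror reads 3:58 = 238 minutes past 12:00.
Actual time: (720 - 238) mod 720 = 482 minutes = 8:02.

Final answer: 8:02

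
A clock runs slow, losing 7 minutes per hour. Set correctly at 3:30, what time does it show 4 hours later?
For every 60 true minutes, the faulty clock advances 60 - 7 = 53 minutes.
True elapsed: 4 hours = 240 minutes.
Faulty clock advances: 240 x 53/60 = 212 minutes (drift: 28 minutes behind).
Shown time: 3:30 + 212 minutes = 7:02.

Final answer: 7:02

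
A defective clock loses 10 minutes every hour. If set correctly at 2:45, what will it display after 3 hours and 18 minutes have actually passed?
For every 60 true minutes, the faulty clock advances 60 - 10 = 50 minutes.
True elapsed: 3 hours and 18 minutes = 198 minutes.
Faulty clock advances: 198 x 50/60 = 165 minutes (drift: 33 minutes behind).
Shown time: 2:45 + 165 minutes = 5:30.

Final answer: 5:30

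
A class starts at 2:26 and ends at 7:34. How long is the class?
From 2:26 to 7:34:
(7 x 60 + 34) - (2 x 60 + 26) = 454 - 146 = 308 minutes
= 5 hours and 8 minutes

Final answer: 5 hours and 8 minutes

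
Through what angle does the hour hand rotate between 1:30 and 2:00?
The hour hand moves 0.5 degrees per minute.
Time elapsed: 2:00 - 1:30 = 30 minutes
Angular displacement: 30 x 0.5 = 15 degrees

Final answer: 15 degrees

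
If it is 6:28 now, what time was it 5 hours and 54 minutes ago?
Starting time: 6:28 = 388 total minutes past 12:00
Subtracting: 5 hours and 54 minutes = 354 minutes
388 - 354 = 34 minutes
= 34 minutes past 12:00 = 12:34

Final answer: 12:34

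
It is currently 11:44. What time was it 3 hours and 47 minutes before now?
Starting time: 11:44 = 704 total minutes past 12:00
Subtracting: 3 hours and 47 minutes = 227 minutes
704 - 227 = 477 minutes
= 7 hours and 57 minutes past 12:00 = 7:57

Final answer: 7:57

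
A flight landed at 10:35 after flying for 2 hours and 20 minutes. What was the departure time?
Starting time: 10:35 = 635 total minutes past 12:00
Subtracting: 2 hours and 20 minutes = 140 minutes
635 - 140 = 495 minutes
= 8 hours and 15 minutes past 12:00 = 8:15

Final answer: 8:15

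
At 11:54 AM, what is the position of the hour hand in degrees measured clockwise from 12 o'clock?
The hour hand moves 30 degrees per hour and 0.5 degrees per minute.
At 11:54: (11) x 30 + 54 x 0.5 = 330 + 27 = 357 degrees

Final answer: 357 degrees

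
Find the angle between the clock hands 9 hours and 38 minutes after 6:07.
First find the time 9 hours and 38 minutes after 6:07.
Total minutes: 6 x 60 + 7 + 9 x 60 + 38 = 945.
945 mod 720 = 225 minutes = 3:45.
Now compute the angle at 3:45:
Hour hand: 3 x 30 + 45 x 0.5 = 112.5 degrees
Minute hand: 45 x 6 = 270 degrees
Difference: |112.5 - 270| = 157.5 degrees
The angle is 157.5 degrees

Final answer: 157.5 degrees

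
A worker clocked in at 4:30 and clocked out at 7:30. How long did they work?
From 4:30 to 7:30:
(7 x 60 + 30) - (4 x 60 + 30) = 450 - 270 = 180 minutes
= 3 hours

Final answer: 3 hours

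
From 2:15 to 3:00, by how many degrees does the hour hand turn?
The hour hand moves 0.5 degrees per minute.
Time elapsed: 3:00 - 2:15 = 45 minutes
Angular displacement: 45 x 0.5 = 22.5 degrees

Final answer: 22.5 degrees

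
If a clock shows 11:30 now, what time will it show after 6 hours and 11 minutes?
Starting time: 11:30
Adding 11 minutes to 30 minutes: 30 + 11 = 41 minutes
Adding 6 hours: 11 + 6 = 17 - 12 = 5
Final time: 5:41

Final answer: 5:41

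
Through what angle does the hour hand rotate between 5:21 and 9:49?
The hour hand moves 0.5 degrees per minute.
Time elapsed: 9:49 - 5:21 = 268 minutes
Angular displacement: 268 x 0.5 = 134 degrees

Final answer: 134 degrees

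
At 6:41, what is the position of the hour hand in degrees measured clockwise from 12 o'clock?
The hour hand moves 30 degrees per hour and 0.5 degrees per minute.
At 6:41: (6) x 30 + 41 x 0.5 = 180 + 20.5 = 200.5 degrees

Final answer: 200.5 degrees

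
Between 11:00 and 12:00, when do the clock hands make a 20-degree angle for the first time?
At t minutes past 11:00, the hour hand is at 30 x 11 + 0.5t degrees and the minute hand is at 6t degrees.
The smaller angle between them is 20 degrees when |30H - 5.5t| = 20 or |30H - 5.5t| = 340.
With H = 11, solve 30 x 11 - 5.5t = +/- target for each target:
  t = (30 x 11 - 20) / 5.5 = 56.36
  t = (30 x 11 + 20) / 5.5 = 63.64 (outside (0, 60))
  t = (30 x 11 - 340) / 5.5 = -1.82 (outside (0, 60))
  t = (30 x 11 + 340) / 5.5 = 121.82 (outside (0, 60))
Valid solutions in (0, 60): {56.36} minutes.
The first occurrence is t = 56.36 minutes.
The hands form a 20-degree angle at 56.36 minutes past 11:00.

Final answer: 56.36 minutes past 11:00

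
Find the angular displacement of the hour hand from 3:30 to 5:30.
The hour hand moves 0.5 degrees per minute.
Time elapsed: 5:30 - 3:30 = 120 minutes
Angular displacement: 120 x 0.5 = 60 degrees

Final answer: 60 degrees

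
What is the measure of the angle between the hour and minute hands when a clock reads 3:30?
Hour hand position: 3 x 30 + 30 x 0.5 = 105 degrees
Minute hand position: 30 x 6 = 180 degrees
Difference: |105 - 180| = 75 degrees
The angle between the hands is 75 degrees

Final answer: 75 degrees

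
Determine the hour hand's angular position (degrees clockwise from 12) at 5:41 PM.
The hour hand moves 30 degrees per hour and 0.5 degrees per minute.
At 5:41: (5) x 30 + 41 x 0.5 = 150 + 20.5 = 170.5 degrees

Final answer: 170.5 degrees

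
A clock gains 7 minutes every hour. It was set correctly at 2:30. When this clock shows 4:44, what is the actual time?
For every 60 true minutes, the faulty clock advances 67 minutes, so 1 faulty-clock minute corresponds to 60/67 true minutes.
From 2:30 to 4:44 on the faulty dial is 134 minutes.
True elapsed: 134 x 60/67 = 120 minutes = 2 hours.
True time: 2:30 + 2 hours = 4:30.

Final answer: 4:30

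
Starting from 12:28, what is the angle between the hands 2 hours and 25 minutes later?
First find the time 2 hours and 25 minutes after 12:28.
Total minutes: 12 x 60 + 28 + 2 x 60 + 25 = 893.
893 mod 720 = 173 minutes = 2:53.
Now compute the angle at 2:53:
Hour hand: 2 x 30 + 53 x 0.5 = 86.5 degrees
Minute hand: 53 x 6 = 318 degrees
Difference: |86.5 - 318| = 231.5 degrees
Smaller angle: 360 - 231.5 = 128.5 degrees

Final answer: 128.5 degrees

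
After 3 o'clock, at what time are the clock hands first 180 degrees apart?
For hands to be 180 degrees apart: |30H - 5.5t| = 180
With H = 3: t = (30 x 3 + 180)/5.5 = 49.09 or t = (30 x 3 - 180)/5.5 = -16.36
First valid solution (0 < t < 60): t = 49.09 minutes
The hands are opposite at 49.09 minutes past 3:00.

Final answer: 49.09 minutes past 3:00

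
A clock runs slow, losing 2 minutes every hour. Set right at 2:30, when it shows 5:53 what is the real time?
For every 60 true minutes, the faulty clock advances 58 minutes, so 1 faulty-clock minute corresponds to 60/58 true minutes.
From 2:30 to 5:53 on the faulty dial is 203 minutes.
True elapsed: 203 x 60/58 = 210 minutes = 3 hours and 30 minutes.
True time: 2:30 + 3 hours and 30 minutes = 6:00.

Final answer: 6:00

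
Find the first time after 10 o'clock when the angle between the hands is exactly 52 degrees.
At t minutes past 10:00, the hour hand is at 30 x 10 + 0.5t degrees and the minute hand is at 6t degrees.
The smaller angle between them is 52 degrees when |30H - 5.5t| = 52 or |30H - 5.5t| = 308.
With H = 10, solve 30 x 10 - 5.5t = +/- target for each target:
  t = (30 x 10 - 52) / 5.5 = 45.09
  t = (30 x 10 + 52) / 5.5 = 64 (outside (0, 60))
  t = (30 x 10 - 308) / 5.5 = -1.45 (outside (0, 60))
  t = (30 x 10 + 308) / 5.5 = 110.55 (outside (0, 60))
Valid solutions in (0, 60): {45.09} minutes.
The first occurrence is t = 45.09 minutes.
The hands form a 52-degree angle at 45.09 minutes past 10:00.

Final answer: 45.09 minutes past 10:00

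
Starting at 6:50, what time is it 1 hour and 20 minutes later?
Starting time: 6:50
Adding 20 minutes to 50 minutes: 50 + 20 = 70 minutes = 1 hour and 10 minutes
Adding 1 hour: 6 + 1 + 1 (carry) = 8
Final time: 8:10

Final answer: 8:10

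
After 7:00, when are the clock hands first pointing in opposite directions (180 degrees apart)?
For hands to be 180 degrees apart: |30H - 5.5t| = 180
With H = 7: t = (30 x 7 + 180)/5.5 = 70.91 or t = (30 x 7 - 180)/5.5 = 5.45
First valid solution (0 < t < 60): t = 5.45 minutes
The hands are opposite at 5.45 minutes past 7:00.

Final answer: 5.45 minutes past 7:00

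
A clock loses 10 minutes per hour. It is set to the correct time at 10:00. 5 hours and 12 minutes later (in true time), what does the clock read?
For every 60 true minutes, the faulty clock advances 60 - 10 = 50 minutes.
True elapsed: 5 hours and 12 minutes = 312 minutes.
Faulty clock advances: 312 x 50/60 = 260 minutes (drift: 52 minutes behind).
Shown time: 10:00 + 260 minutes = 2:20.

Final answer: 2:20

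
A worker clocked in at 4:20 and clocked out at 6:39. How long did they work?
From 4:20 to 6:39:
(6 x 60 + 39) - (4 x 60 + 20) = 399 - 260 = 139 minutes
= 2 hours and 19 minutes

Final answer: 2 hours and 19 minutes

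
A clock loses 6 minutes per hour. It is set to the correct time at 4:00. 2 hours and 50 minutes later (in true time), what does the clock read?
For every 60 true minutes, the faulty clock advances 60 - 6 = 54 minutes.
True elapsed: 2 hours and 50 minutes = 170 minutes.
Faulty clock advances: 170 x 54/60 = 153 minutes (drift: 17 minutes behind).
Shown time: 4:00 + 153 minutes = 6:33.

Final answer: 6:33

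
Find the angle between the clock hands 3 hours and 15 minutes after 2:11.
First find the time 3 hours and 15 minutes after 2:11.
Total minutes: 2 x 60 + 11 + 3 x 60 + 15 = 326.
326 mod 720 = 326 minutes = 5:26.
Now compute the angle at 5:26:
Hour hand: 5 x 30 + 26 x 0.5 = 163 degrees
Minute hand: 26 x 6 = 156 degrees
Difference: |163 - 156| = 7 degrees
The angle is 7 degrees

Final answer: 7 degrees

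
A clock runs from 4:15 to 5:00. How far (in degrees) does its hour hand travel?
The hour hand moves 0.5 degrees per minute.
Time elapsed: 5:00 - 4:15 = 45 minutes
Angular displacement: 45 x 0.5 = 22.5 degrees

Final answer: 22.5 degrees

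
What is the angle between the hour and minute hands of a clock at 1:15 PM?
Hour hand position: 1 x 30 + 15 x 0.5 = 37.5 degrees
Minute hand position: 15 x 6 = 90 degrees
Difference: |37.5 - 90| = 52.5 degrees
The angle between the hands is 52.5 degrees

Final answer: 52.5 degrees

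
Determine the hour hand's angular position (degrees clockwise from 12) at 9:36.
The hour hand moves 30 degrees per hour and 0.5 degrees per minute.
At 9:36: (9) x 30 + 36 x 0.5 = 270 + 18 = 288 degrees

Final answer: 288 degrees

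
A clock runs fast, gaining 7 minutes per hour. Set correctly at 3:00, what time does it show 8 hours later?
For every 60 true minutes, the faulty clock advances 60 + 7 = 67 minutes.
True elapsed: 8 hours = 480 minutes.
Faulty clock advances: 480 x 67/60 = 536 minutes (drift: 56 minutes ahead).
Shown time: 3:00 + 536 minutes = 11:56.

Final answer: 11:56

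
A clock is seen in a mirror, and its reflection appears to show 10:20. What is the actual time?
Reflection across the vertical (12-6) axis maps a hand at angle A degrees to (360 - A) degrees, which sends a reading of T minutes past 12:00 to (720 - T) minutes past 12:00.
Mirror reads 10:20 = 620 minutes past 12:00.
Actual time: (720 - 620) mod 720 = 100 minutes = 1:40.

Final answer: 1:40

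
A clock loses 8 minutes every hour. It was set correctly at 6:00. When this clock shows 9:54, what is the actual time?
For every 60 true minutes, the faulty clock advances 52 minutes, so 1 faulty-clock minute corresponds to 60/52 true minutes.
From 6:00 to 9:54 on the faulty dial is 234 minutes.
True elapsed: 234 x 60/52 = 270 minutes = 4 hours and 30 minutes.
True time: 6:00 + 4 hours and 30 minutes = 10:30.

Final answer: 10:30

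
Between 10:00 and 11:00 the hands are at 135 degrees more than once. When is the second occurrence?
At t minutes past 10:00, the hour hand is at 30 x 10 + 0.5t degrees and the minute hand is at 6t degrees.
The smaller angle between them is 135 degrees when |30H - 5.5t| = 135 or |30H - 5.5t| = 225.
With H = 10, solve 30 x 10 - 5.5t = +/- target for each target:
  t = (30 x 10 - 135) / 5.5 = 30
  t = (30 x 10 + 135) / 5.5 = 79.09 (outside (0, 60))
  t = (30 x 10 - 225) / 5.5 = 13.64
  t = (30 x 10 + 225) / 5.5 = 95.45 (outside (0, 60))
Valid solutions in (0, 60): {13.64, 30} minutes.
The second occurrence is t = 30 minutes.
The hands form a 135-degree angle at 30 minutes past 10:00.

Final answer: 30 minutes past 10:00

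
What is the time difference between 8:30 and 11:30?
From 8:30 to 11:30:
(11 x 60 + 30) - (8 x 60 + 30) = 690 - 510 = 180 minutes
= 3 hours

Final answer: 3 hours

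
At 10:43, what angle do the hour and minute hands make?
Hour hand position: 10 x 30 + 43 x 0.5 = 321.5 degrees
Minute hand position: 43 x 6 = 258 degrees
Difference: |321.5 - 258| = 63.5 degrees
The angle between the hands is 63.5 degrees

Final answer: 63.5 degrees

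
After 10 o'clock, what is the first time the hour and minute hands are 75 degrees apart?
At t minutes past 10:00, the hour hand is at 30 x 10 + 0.5t degrees and the minute hand is at 6t degrees.
The smaller angle between them is 75 degrees when |30H - 5.5t| = 75 or |30H - 5.5t| = 285.
With H = 10, solve 30 x 10 - 5.5t = +/- target for each target:
  t = (30 x 10 - 75) / 5.5 = 40.91
  t = (30 x 10 + 75) / 5.5 = 68.18 (outside (0, 60))
  t = (30 x 10 - 285) / 5.5 = 2.73
  t = (30 x 10 + 285) / 5.5 = 106.36 (outside (0, 60))
Valid solutions in (0, 60): {2.73, 40.91} minutes.
The first occurrence is t = 2.73 minutes.
The hands form a 75-degree angle at 2.73 minutes past 10:00.

Final answer: 2.73 minutes past 10:00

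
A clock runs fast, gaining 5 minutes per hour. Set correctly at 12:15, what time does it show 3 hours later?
For every 60 true minutes, the faulty clock advances 60 + 5 = 65 minutes.
True elapsed: 3 hours = 180 minutes.
Faulty clock advances: 180 x 65/60 = 195 minutes (drift: 15 minutes ahead).
Shown time: 12:15 + 195 minutes = 3:30.

Final answer: 3:30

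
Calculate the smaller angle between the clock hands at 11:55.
Hour hand position: 11 x 30 + 55 x 0.5 = 357.5 degrees
Minute hand position: 55 x 6 = 330 degrees
Difference: |357.5 - 330| = 27.5 degrees
The angle between the hands is 27.5 degrees

Final answer: 27.5 degrees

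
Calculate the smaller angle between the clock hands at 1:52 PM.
Hour hand position: 1 x 30 + 52 x 0.5 = 56 degrees
Minute hand position: 52 x 6 = 312 degrees
Difference: |56 - 312| = 256 degrees
Since 256 > 180, the smaller angle is 360 - 256 = 104 degrees

Final answer: 104 degrees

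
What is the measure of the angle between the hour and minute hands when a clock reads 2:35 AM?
Hour hand position: 2 x 30 + 35 x 0.5 = 77.5 degrees
Minute hand position: 35 x 6 = 210 degrees
Difference: |77.5 - 210| = 132.5 degrees
The angle between the hands is 132.5 degrees

Final answer: 132.5 degrees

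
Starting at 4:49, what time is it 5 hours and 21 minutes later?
Starting time: 4:49
Adding 21 minutes to 49 minutes: 49 + 21 = 70 minutes = 1 hour and 10 minutes
Adding 5 hours: 4 + 5 + 1 (carry) = 10
Final time: 10:10

Final answer: 10:10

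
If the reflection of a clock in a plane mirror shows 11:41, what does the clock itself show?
Reflection across the vertical (12-6) axis maps a hand at angle A degrees to (360 - A) degrees, which sends a reading of T minutes past 12:00 to (720 - T) minutes past 12:00.
Mirror reads 11:41 = 701 minutes past 12:00.
Actual time: (720 - 701) mod 720 = 19 minutes = 12:19.

Final answer: 12:19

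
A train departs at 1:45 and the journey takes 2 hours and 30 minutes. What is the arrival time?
Starting time: 1:45
Adding 30 minutes to 45 minutes: 45 + 30 = 75 minutes = 1 hour and 15 minutes
Adding 2 hours: 1 + 2 + 1 (carry) = 4
Final time: 4:15

Final answer: 4:15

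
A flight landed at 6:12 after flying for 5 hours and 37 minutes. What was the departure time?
Starting time: 6:12 = 372 total minutes past 12:00
Subtracting: 5 hours and 37 minutes = 337 minutes
372 - 337 = 35 minutes
= 35 minutes past 12:00 = 12:35

Final answer: 12:35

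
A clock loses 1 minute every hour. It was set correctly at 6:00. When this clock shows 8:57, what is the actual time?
For every 60 true minutes, the faulty clock advances 59 minutes, so 1 faulty-clock minute corresponds to 60/59 true minutes.
From 6:00 to 8:57 on the faulty dial is 177 minutes.
True elapsed: 177 x 60/59 = 180 minutes = 3 hours.
True time: 6:00 + 3 hours = 9:00.

Final answer: 9:00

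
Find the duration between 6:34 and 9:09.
From 6:34 to 9:09:
(9 x 60 + 9) - (6 x 60 + 34) = 549 - 394 = 155 minutes
= 2 hours and 35 minutes

Final answer: 2 hours and 35 minutes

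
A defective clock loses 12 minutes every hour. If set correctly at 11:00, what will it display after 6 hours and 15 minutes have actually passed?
For every 60 true minutes, the faulty clock advances 60 - 12 = 48 minutes.
True elapsed: 6 hours and 15 minutes = 375 minutes.
Faulty clock advances: 375 x 48/60 = 300 minutes (drift: 75 minutes behind).
Shown time: 11:00 + 300 minutes = 4:00.

Final answer: 4:00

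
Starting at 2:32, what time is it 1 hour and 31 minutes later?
Starting time: 2:32
Adding 31 minutes to 32 minutes: 32 + 31 = 63 minutes = 1 hour and 3 minutes
Adding 1 hour: 2 + 1 + 1 (carry) = 4
Final time: 4:03

Final answer: 4:03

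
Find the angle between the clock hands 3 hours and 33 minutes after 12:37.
First find the time 3 hours and 33 minutes after 12:37.
Total minutes: 12 x 60 + 37 + 3 x 60 + 33 = 970.
970 mod 720 = 250 minutes = 4:10.
Now compute the angle at 4:10:
Hour hand: 4 x 30 + 10 x 0.5 = 125 degrees
Minute hand: 10 x 6 = 60 degrees
Difference: |125 - 60| = 65 degrees
The angle is 65 degrees

Final answer: 65 degrees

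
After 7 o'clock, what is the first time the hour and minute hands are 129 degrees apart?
At t minutes past 7:00, the hour hand is at 30 x 7 + 0.5t degrees and the minute hand is at 6t degrees.
The smaller angle between them is 129 degrees when |30H - 5.5t| = 129 or |30H - 5.5t| = 231.
With H = 7, solve 30 x 7 - 5.5t = +/- target for each target:
  t = (30 x 7 - 129) / 5.5 = 14.73
  t = (30 x 7 + 129) / 5.5 = 61.64 (outside (0, 60))
  t = (30 x 7 - 231) / 5.5 = -3.82 (outside (0, 60))
  t = (30 x 7 + 231) / 5.5 = 80.18 (outside (0, 60))
Valid solutions in (0, 60): {14.73} minutes.
The first occurrence is t = 14.73 minutes.
The hands form a 129-degree angle at 14.73 minutes past 7:00.

Final answer: 14.73 minutes past 7:00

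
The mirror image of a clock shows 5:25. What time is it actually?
Reflection across the vertical (12-6) axis maps a hand at angle A degrees to (360 - A) degrees, which sends a reading of T minutes past 12:00 to (720 - T) minutes past 12:00.
Mirror reads 5:25 = 325 minutes past 12:00.
Actual time: (720 - 325) mod 720 = 395 minutes = 6:35.

Final answer: 6:35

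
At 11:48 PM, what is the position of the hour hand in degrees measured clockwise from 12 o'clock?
The hour hand moves 30 degrees per hour and 0.5 degrees per minute.
At 11:48: (11) x 30 + 48 x 0.5 = 330 + 24 = 354 degrees

Final answer: 354 degrees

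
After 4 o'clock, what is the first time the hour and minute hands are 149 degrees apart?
At t minutes past 4:00, the hour hand is at 30 x 4 + 0.5t degrees and the minute hand is at 6t degrees.
The smaller angle between them is 149 degrees when |30H - 5.5t| = 149 or |30H - 5.5t| = 211.
With H = 4, solve 30 x 4 - 5.5t = +/- target for each target:
  t = (30 x 4 - 149) / 5.5 = -5.27 (outside (0, 60))
  t = (30 x 4 + 149) / 5.5 = 48.91
  t = (30 x 4 - 211) / 5.5 = -16.55 (outside (0, 60))
  t = (30 x 4 + 211) / 5.5 = 60.18 (outside (0, 60))
Valid solutions in (0, 60): {48.91} minutes.
The first occurrence is t = 48.91 minutes.
The hands form a 149-degree angle at 48.91 minutes past 4:00.

Final answer: 48.91 minutes past 4:00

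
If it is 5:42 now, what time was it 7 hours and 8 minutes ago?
Starting time: 5:42 = 342 total minutes past 12:00
Subtracting: 7 hours and 8 minutes = 428 minutes
342 - 428 = -86 (negative, add 12 hours = 720) = 634 minutes
= 10 hours and 34 minutes past 12:00 = 10:34

Final answer: 10:34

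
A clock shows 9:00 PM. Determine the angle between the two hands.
Hour hand position: 9 x 30 + 0 x 0.5 = 270 degrees
Minute hand position: 0 x 6 = 0 degrees
Difference: |270 - 0| = 270 degrees
Since 270 > 180, the smaller angle is 360 - 270 = 90 degrees

Final answer: 90 degrees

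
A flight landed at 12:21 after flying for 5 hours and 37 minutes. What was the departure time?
Starting time: 12:21 = 21 total minutes past 12:00
Subtracting: 5 hours and 37 minutes = 337 minutes
21 - 337 = -316 (negative, add 12 hours = 720) = 404 minutes
= 6 hours and 44 minutes past 12:00 = 6:44

Final answer: 6:44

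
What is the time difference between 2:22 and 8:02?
From 2:22 to 8:02:
(8 x 60 + 2) - (2 x 60 + 22) = 482 - 142 = 340 minutes
= 5 hours and 40 minutes

Final answer: 5 hours and 40 minutes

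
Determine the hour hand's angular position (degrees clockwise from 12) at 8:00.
The hour hand moves 30 degrees per hour and 0.5 degrees per minute.
At 8:00: (8) x 30 + 0 x 0.5 = 240 + 0 = 240 degrees

Final answer: 240 degrees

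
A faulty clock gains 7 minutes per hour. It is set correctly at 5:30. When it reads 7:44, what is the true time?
For every 60 true minutes, the faulty clock advances 67 minutes, so 1 faulty-clock minute corresponds to 60/67 true minutes.
From 5:30 to 7:44 on the faulty dial is 134 minutes.
True elapsed: 134 x 60/67 = 120 minutes = 2 hours.
True time: 5:30 + 2 hours = 7:30.

Final answer: 7:30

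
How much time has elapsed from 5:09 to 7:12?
From 5:09 to 7:12:
(7 x 60 + 12) - (5 x 60 + 9) = 432 - 309 = 123 minutes
= 2 hours and 3 minutes

Final answer: 2 hours and 3 minutes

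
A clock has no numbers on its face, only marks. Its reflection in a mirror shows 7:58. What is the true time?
Reflection across the vertical (12-6) axis maps a hand at angle A degrees to (360 - A) degrees, which sends a reading of T minutes past 12:00 to (720 - T) minutes past 12:00.
Mirror reads 7:58 = 478 minutes past 12:00.
Actual time: (720 - 478) mod 720 = 242 minutes = 4:02.

Final answer: 4:02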